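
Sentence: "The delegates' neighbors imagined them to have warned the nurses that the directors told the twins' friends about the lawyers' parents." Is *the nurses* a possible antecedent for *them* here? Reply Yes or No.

No

*them* is a pronoun; Principle B requires it to be free in its binding domain — the matrix clause.
— the nurses: object of the clause headed by 'warned'; is c-commanded by the pronoun; coreference would bind this R-expression — blocked (Principle C).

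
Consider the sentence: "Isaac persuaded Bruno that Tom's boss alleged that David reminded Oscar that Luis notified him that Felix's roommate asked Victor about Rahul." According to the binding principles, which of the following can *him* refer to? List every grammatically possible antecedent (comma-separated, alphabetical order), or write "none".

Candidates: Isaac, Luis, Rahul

Isaac

*him* is a pronoun; Principle B requires it to be free in its binding domain — the clause headed by 'notified'.
— Isaac: subject of the matrix clause; c-commands the pronoun but lies outside its binding domain — allowed.
— Luis: subject of the clause headed by 'notified'; c-commands the pronoun within its binding domain — blocked (Principle B).
— Rahul: second object of the clause headed by 'asked'; is c-commanded by the pronoun; coreference would bind this R-expression — blocked (Principle C).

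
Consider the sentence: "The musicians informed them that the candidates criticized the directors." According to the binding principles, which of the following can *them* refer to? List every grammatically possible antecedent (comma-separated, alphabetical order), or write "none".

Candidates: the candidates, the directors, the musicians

*them* is a pronoun; Principle B requires it to be free in its binding domain — the matrix clause.
— the candidates: subject of the clause headed by 'criticized'; is c-commanded by the pronoun; coreference would bind this R-expression — blocked (Principle C).
— the directors: object of the clause headed by 'criticized'; is c-commanded by the pronoun; coreference would bind this R-expression — blocked (Principle C).
— the musicians: subject of the matrix clause; c-commands the pronoun within its binding domain — blocked (Principle B).

none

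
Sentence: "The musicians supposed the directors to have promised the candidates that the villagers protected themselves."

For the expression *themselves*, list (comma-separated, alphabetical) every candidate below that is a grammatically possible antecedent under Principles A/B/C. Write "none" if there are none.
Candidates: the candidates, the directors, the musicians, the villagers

*themselves* is a reflexive; Principle A requires it to be bound within its binding domain — the clause headed by 'protected'.
— the candidates: object of the clause headed by 'promised'; c-commands the reflexive but lies outside its binding domain — cannot bind it (Principle A).
— the directors: subject of the clause headed by 'promised'; c-commands the reflexive but lies outside its binding domain — cannot bind it (Principle A).
— the musicians: subject of the matrix clause; c-commands the reflexive but lies outside its binding domain — cannot bind it (Principle A).
— the villagers: subject of the clause headed by 'protected'; c-commands the reflexive within its binding domain — allowed (Principle A).

the villagers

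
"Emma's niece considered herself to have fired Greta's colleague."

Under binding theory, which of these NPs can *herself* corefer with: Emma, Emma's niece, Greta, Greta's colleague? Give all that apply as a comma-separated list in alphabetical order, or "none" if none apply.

*herself* is a reflexive; Principle A requires it to be bound within its binding domain — the matrix clause.
— Emma: possessor inside the subject DP of the matrix clause; does not c-command the reflexive — cannot bind it (Principle A).
— Emma's niece: subject of the matrix clause; c-commands the reflexive within its binding domain — allowed (Principle A).
— Greta: possessor inside the object DP of the clause headed by 'fired'; does not c-command the reflexive — cannot bind it (Principle A).
— Greta's colleague: object of the clause headed by 'fired'; does not c-command the reflexive — cannot bind it (Principle A).

Emma's niece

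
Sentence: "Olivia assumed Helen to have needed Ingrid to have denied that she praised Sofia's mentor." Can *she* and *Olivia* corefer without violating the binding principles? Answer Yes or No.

*Olivia* is an R-expression; Principle C requires it to be free (not bound by any c-commanding expression).
— she: subject of the clause headed by 'praised'; the pronoun does not c-command the R-expression — coreference allowed.

Yes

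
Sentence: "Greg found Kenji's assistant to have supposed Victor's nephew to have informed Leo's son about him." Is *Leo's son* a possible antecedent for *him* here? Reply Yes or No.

*him* is a pronoun; Principle B requires it to be free in its binding domain — the clause headed by 'informed'.
— Leo's son: object of the clause headed by 'informed'; c-commands the pronoun within its binding domain — blocked (Principle B).

No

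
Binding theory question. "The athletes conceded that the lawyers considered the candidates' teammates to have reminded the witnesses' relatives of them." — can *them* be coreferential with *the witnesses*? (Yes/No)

*them* is a pronoun; Principle B requires it to be free in its binding domain — the clause headed by 'reminded'.
— the witnesses: possessor inside the object DP of the clause headed by 'reminded'; does not c-command the pronoun — Principle B does not apply; allowed.

Yes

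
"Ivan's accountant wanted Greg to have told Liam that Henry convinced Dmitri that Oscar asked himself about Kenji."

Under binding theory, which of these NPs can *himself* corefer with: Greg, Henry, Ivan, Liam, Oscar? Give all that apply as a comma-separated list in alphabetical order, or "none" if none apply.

*himself* is a reflexive; Principle A requires it to be bound within its binding domain — the clause headed by 'asked'.
— Greg: subject of the clause headed by 'told'; c-commands the reflexive but lies outside its binding domain — cannot bind it (Principle A).
— Henry: subject of the clause headed by 'convinced'; c-commands the reflexive but lies outside its binding domain — cannot bind it (Principle A).
— Ivan: possessor inside the subject DP of the matrix clause; does not c-command the reflexive — cannot bind it (Principle A).
— Liam: object of the clause headed by 'told'; c-commands the reflexive but lies outside its binding domain — cannot bind it (Principle A).
— Oscar: subject of the clause headed by 'asked'; c-commands the reflexive within its binding domain — allowed (Principle A).

Oscar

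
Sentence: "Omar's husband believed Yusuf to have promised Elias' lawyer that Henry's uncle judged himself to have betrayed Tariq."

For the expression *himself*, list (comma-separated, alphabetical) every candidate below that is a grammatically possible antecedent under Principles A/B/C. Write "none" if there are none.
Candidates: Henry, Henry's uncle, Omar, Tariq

*himself* is a reflexive; Principle A requires it to be bound within its binding domain — the clause headed by 'judged'.
— Henry: possessor inside the subject DP of the clause headed by 'judged'; does not c-command the reflexive — cannot bind it (Principle A).
— Henry's uncle: subject of the clause headed by 'judged'; c-commands the reflexive within its binding domain — allowed (Principle A).
— Omar: possessor inside the subject DP of the matrix clause; does not c-command the reflexive — cannot bind it (Principle A).
— Tariq: object of the clause headed by 'betrayed'; does not c-command the reflexive — cannot bind it (Principle A).

Henry's uncle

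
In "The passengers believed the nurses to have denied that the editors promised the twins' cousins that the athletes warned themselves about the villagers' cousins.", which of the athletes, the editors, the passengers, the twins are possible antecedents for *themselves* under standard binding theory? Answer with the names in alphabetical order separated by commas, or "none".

*themselves* is a reflexive; Principle A requires it to be bound within its binding domain — the clause headed by 'warned'.
— the athletes: subject of the clause headed by 'warned'; c-commands the reflexive within its binding domain — allowed (Principle A).
— the editors: subject of the clause headed by 'promised'; c-commands the reflexive but lies outside its binding domain — cannot bind it (Principle A).
— the passengers: subject of the matrix clause; c-commands the reflexive but lies outside its binding domain — cannot bind it (Principle A).
— the twins: possessor inside the object DP of the clause headed by 'promised'; does not c-command the reflexive — cannot bind it (Principle A).

the athletes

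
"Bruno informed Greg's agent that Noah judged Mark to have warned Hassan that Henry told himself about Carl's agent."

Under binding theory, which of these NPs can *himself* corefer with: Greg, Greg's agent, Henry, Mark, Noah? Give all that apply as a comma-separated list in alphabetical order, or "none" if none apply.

*himself* is a reflexive; Principle A requires it to be bound within its binding domain — the clause headed by 'told'.
— Greg: possessor inside the object DP of the matrix clause; does not c-command the reflexive — cannot bind it (Principle A).
— Greg's agent: object of the matrix clause; c-commands the reflexive but lies outside its binding domain — cannot bind it (Principle A).
— Henry: subject of the clause headed by 'told'; c-commands the reflexive within its binding domain — allowed (Principle A).
— Mark: subject of the clause headed by 'warned'; c-commands the reflexive but lies outside its binding domain — cannot bind it (Principle A).
— Noah: subject of the clause headed by 'judged'; c-commands the reflexive but lies outside its binding domain — cannot bind it (Principle A).

Henry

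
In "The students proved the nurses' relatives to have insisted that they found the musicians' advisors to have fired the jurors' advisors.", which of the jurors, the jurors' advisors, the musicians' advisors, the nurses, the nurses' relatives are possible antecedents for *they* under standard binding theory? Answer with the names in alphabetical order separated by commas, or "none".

the nurses, the nurses' relatives

*they* is a pronoun; Principle B requires it to be free in its binding domain — the clause headed by 'found'.
— the jurors: possessor inside the object DP of the clause headed by 'fired'; is c-commanded by the pronoun; coreference would bind this R-expression — blocked (Principle C).
— the jurors' advisors: object of the clause headed by 'fired'; is c-commanded by the pronoun; coreference would bind this R-expression — blocked (Principle C).
— the musicians' advisors: subject of the clause headed by 'fired'; is c-commanded by the pronoun; coreference would bind this R-expression — blocked (Principle C).
— the nurses: possessor inside the subject DP of the clause headed by 'insisted'; does not c-command the pronoun — Principle B does not apply; allowed.
— the nurses' relatives: subject of the clause headed by 'insisted'; c-commands the pronoun but lies outside its binding domain — allowed.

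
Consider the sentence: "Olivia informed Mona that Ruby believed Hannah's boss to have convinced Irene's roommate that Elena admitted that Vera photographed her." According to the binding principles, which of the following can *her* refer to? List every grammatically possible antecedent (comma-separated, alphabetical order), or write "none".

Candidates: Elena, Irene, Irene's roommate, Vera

*her* is a pronoun; Principle B requires it to be free in its binding domain — the clause headed by 'photographed'.
— Elena: subject of the clause headed by 'admitted'; c-commands the pronoun but lies outside its binding domain — allowed.
— Irene: possessor inside the object DP of the clause headed by 'convinced'; does not c-command the pronoun — Principle B does not apply; allowed.
— Irene's roommate: object of the clause headed by 'convinced'; c-commands the pronoun but lies outside its binding domain — allowed.
— Vera: subject of the clause headed by 'photographed'; c-commands the pronoun within its binding domain — blocked (Principle B).

Elena, Irene, Irene's roommate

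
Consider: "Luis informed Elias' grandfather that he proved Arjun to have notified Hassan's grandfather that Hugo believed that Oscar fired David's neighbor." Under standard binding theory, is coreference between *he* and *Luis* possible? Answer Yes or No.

Yes

*Luis* is an R-expression; Principle C requires it to be free (not bound by any c-commanding expression).
— he: subject of the clause headed by 'proved'; the pronoun does not c-command the R-expression — coreference allowed.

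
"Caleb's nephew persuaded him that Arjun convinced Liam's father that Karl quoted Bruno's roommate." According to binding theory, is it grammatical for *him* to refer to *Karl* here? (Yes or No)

*Karl* is an R-expression; Principle C requires it to be free (not bound by any c-commanding expression).
— him: object of the matrix clause; the pronoun c-commands the R-expression — coreference blocked (Principle C).

No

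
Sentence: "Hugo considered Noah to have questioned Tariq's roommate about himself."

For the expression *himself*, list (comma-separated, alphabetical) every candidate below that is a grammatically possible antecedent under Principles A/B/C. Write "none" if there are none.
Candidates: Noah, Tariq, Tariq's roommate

Noah, Tariq's roommate

*himself* is a reflexive; Principle A requires it to be bound within its binding domain — the clause headed by 'questioned'.
— Noah: subject of the clause headed by 'questioned'; c-commands the reflexive within its binding domain — allowed (Principle A).
— Tariq: possessor inside the object DP of the clause headed by 'questioned'; does not c-command the reflexive — cannot bind it (Principle A).
— Tariq's roommate: object of the clause headed by 'questioned'; c-commands the reflexive within its binding domain — allowed (Principle A).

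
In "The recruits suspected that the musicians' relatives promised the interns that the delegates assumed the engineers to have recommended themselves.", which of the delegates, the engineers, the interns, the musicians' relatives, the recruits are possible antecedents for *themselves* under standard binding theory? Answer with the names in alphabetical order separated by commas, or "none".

the engineers

*themselves* is a reflexive; Principle A requires it to be bound within its binding domain — the clause headed by 'recommended'.
— the delegates: subject of the clause headed by 'assumed'; c-commands the reflexive but lies outside its binding domain — cannot bind it (Principle A).
— the engineers: subject of the clause headed by 'recommended'; c-commands the reflexive within its binding domain — allowed (Principle A).
— the interns: object of the clause headed by 'promised'; c-commands the reflexive but lies outside its binding domain — cannot bind it (Principle A).
— the musicians' relatives: subject of the clause headed by 'promised'; c-commands the reflexive but lies outside its binding domain — cannot bind it (Principle A).
— the recruits: subject of the matrix clause; c-commands the reflexive but lies outside its binding domain — cannot bind it (Principle A).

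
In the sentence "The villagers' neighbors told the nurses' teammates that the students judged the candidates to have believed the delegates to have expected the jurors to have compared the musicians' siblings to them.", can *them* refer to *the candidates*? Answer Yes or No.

*them* is a pronoun; Principle B requires it to be free in its binding domain — the clause headed by 'compared'.
— the candidates: subject of the clause headed by 'believed'; c-commands the pronoun but lies outside its binding domain — allowed.

Yes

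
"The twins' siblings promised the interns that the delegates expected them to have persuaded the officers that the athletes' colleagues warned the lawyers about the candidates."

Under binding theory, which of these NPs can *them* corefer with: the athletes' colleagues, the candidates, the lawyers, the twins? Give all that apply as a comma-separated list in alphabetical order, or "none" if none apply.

the twins

*them* is a pronoun; Principle B requires it to be free in its binding domain — the clause headed by 'expected'.
— the athletes' colleagues: subject of the clause headed by 'warned'; is c-commanded by the pronoun; coreference would bind this R-expression — blocked (Principle C).
— the candidates: second object of the clause headed by 'warned'; is c-commanded by the pronoun; coreference would bind this R-expression — blocked (Principle C).
— the lawyers: object of the clause headed by 'warned'; is c-commanded by the pronoun; coreference would bind this R-expression — blocked (Principle C).
— the twins: possessor inside the subject DP of the matrix clause; does not c-command the pronoun — Principle B does not apply; allowed.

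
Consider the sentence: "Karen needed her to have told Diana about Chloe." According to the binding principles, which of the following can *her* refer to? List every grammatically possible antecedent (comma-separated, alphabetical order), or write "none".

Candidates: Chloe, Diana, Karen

none

*her* is a pronoun; Principle B requires it to be free in its binding domain — the matrix clause.
— Chloe: second object of the clause headed by 'told'; is c-commanded by the pronoun; coreference would bind this R-expression — blocked (Principle C).
— Diana: object of the clause headed by 'told'; is c-commanded by the pronoun; coreference would bind this R-expression — blocked (Principle C).
— Karen: subject of the matrix clause; c-commands the pronoun within its binding domain — blocked (Principle B).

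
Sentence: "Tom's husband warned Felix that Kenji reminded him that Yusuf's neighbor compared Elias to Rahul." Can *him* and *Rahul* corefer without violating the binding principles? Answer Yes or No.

*Rahul* is an R-expression; Principle C requires it to be free (not bound by any c-commanding expression).
— him: object of the clause headed by 'reminded'; the pronoun c-commands the R-expression — coreference blocked (Principle C).

No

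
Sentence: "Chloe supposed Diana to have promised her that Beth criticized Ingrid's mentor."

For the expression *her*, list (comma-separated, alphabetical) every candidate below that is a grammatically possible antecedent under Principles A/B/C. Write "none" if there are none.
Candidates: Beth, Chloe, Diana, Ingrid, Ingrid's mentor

Chloe

*her* is a pronoun; Principle B requires it to be free in its binding domain — the clause headed by 'promised'.
— Beth: subject of the clause headed by 'criticized'; is c-commanded by the pronoun; coreference would bind this R-expression — blocked (Principle C).
— Chloe: subject of the matrix clause; c-commands the pronoun but lies outside its binding domain — allowed.
— Diana: subject of the clause headed by 'promised'; c-commands the pronoun within its binding domain — blocked (Principle B).
— Ingrid: possessor inside the object DP of the clause headed by 'criticized'; is c-commanded by the pronoun; coreference would bind this R-expression — blocked (Principle C).
— Ingrid's mentor: object of the clause headed by 'criticized'; is c-commanded by the pronoun; coreference would bind this R-expression — blocked (Principle C).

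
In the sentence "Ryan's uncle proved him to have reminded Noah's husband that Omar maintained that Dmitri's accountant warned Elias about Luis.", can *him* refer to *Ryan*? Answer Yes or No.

*him* is a pronoun; Principle B requires it to be free in its binding domain — the matrix clause.
— Ryan: possessor inside the subject DP of the matrix clause; does not c-command the pronoun — Principle B does not apply; allowed.

Yes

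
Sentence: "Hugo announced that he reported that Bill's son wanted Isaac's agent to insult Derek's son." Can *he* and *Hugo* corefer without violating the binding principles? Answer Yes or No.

*Hugo* is an R-expression; Principle C requires it to be free (not bound by any c-commanding expression).
— he: subject of the clause headed by 'reported'; the pronoun does not c-command the R-expression — coreference allowed.

Yes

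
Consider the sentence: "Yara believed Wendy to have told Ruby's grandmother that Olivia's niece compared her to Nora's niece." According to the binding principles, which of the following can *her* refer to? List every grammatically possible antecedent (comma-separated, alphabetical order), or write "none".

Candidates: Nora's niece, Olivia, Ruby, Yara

Olivia, Ruby, Yara

*her* is a pronoun; Principle B requires it to be free in its binding domain — the clause headed by 'compared'.
— Nora's niece: second object of the clause headed by 'compared'; is c-commanded by the pronoun; coreference would bind this R-expression — blocked (Principle C).
— Olivia: possessor inside the subject DP of the clause headed by 'compared'; does not c-command the pronoun — Principle B does not apply; allowed.
— Ruby: possessor inside the object DP of the clause headed by 'told'; does not c-command the pronoun — Principle B does not apply; allowed.
— Yara: subject of the matrix clause; c-commands the pronoun but lies outside its binding domain — allowed.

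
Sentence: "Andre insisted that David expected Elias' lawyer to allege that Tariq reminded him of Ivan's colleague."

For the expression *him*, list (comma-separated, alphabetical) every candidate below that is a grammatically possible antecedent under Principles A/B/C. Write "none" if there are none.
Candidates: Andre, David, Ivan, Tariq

*him* is a pronoun; Principle B requires it to be free in its binding domain — the clause headed by 'reminded'.
— Andre: subject of the matrix clause; c-commands the pronoun but lies outside its binding domain — allowed.
— David: subject of the clause headed by 'expected'; c-commands the pronoun but lies outside its binding domain — allowed.
— Ivan: possessor inside the second object DP of the clause headed by 'reminded'; is c-commanded by the pronoun; coreference would bind this R-expression — blocked (Principle C).
— Tariq: subject of the clause headed by 'reminded'; c-commands the pronoun within its binding domain — blocked (Principle B).

Andre, David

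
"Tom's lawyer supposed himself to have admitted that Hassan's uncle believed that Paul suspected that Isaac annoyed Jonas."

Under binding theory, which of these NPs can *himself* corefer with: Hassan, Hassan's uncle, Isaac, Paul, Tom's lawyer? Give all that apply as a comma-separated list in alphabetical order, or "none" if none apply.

Tom's lawyer

*himself* is a reflexive; Principle A requires it to be bound within its binding domain — the matrix clause.
— Hassan: possessor inside the subject DP of the clause headed by 'believed'; does not c-command the reflexive — cannot bind it (Principle A).
— Hassan's uncle: subject of the clause headed by 'believed'; does not c-command the reflexive — cannot bind it (Principle A).
— Isaac: subject of the clause headed by 'annoyed'; does not c-command the reflexive — cannot bind it (Principle A).
— Paul: subject of the clause headed by 'suspected'; does not c-command the reflexive — cannot bind it (Principle A).
— Tom's lawyer: subject of the matrix clause; c-commands the reflexive within its binding domain — allowed (Principle A).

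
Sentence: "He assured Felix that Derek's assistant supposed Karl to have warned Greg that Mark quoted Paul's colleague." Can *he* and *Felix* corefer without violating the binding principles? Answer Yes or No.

*Felix* is an R-expression; Principle C requires it to be free (not bound by any c-commanding expression).
— he: subject of the matrix clause; the pronoun c-commands the R-expression — coreference blocked (Principle C).

No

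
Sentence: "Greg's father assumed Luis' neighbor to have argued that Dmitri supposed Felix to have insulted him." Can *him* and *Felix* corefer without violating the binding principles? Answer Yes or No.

*Felix* is an R-expression; Principle C requires it to be free (not bound by any c-commanding expression).
— him: object of the clause headed by 'insulted'; the R-expression locally c-commands the pronoun — coreference blocked (Principle B on the pronoun).

No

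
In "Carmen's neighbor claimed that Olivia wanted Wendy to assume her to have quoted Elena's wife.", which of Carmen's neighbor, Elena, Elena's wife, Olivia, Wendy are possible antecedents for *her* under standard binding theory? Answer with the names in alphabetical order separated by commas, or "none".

Carmen's neighbor, Olivia

*her* is a pronoun; Principle B requires it to be free in its binding domain — the clause headed by 'assume'.
— Carmen's neighbor: subject of the matrix clause; c-commands the pronoun but lies outside its binding domain — allowed.
— Elena: possessor inside the object DP of the clause headed by 'quoted'; is c-commanded by the pronoun; coreference would bind this R-expression — blocked (Principle C).
— Elena's wife: object of the clause headed by 'quoted'; is c-commanded by the pronoun; coreference would bind this R-expression — blocked (Principle C).
— Olivia: subject of the clause headed by 'wanted'; c-commands the pronoun but lies outside its binding domain — allowed.
— Wendy: subject of the clause headed by 'assume'; c-commands the pronoun within its binding domain — blocked (Principle B).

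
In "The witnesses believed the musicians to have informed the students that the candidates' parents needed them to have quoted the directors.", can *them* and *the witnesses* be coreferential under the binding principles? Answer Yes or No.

Yes

*the witnesses* is an R-expression; Principle C requires it to be free (not bound by any c-commanding expression).
— them: subject of the clause headed by 'quoted'; the pronoun does not c-command the R-expression — coreference allowed.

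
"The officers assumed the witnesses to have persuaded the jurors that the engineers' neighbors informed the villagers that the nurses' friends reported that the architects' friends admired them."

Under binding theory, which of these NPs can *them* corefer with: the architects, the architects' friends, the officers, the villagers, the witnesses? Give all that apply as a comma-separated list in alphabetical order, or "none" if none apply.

*them* is a pronoun; Principle B requires it to be free in its binding domain — the clause headed by 'admired'.
— the architects: possessor inside the subject DP of the clause headed by 'admired'; does not c-command the pronoun — Principle B does not apply; allowed.
— the architects' friends: subject of the clause headed by 'admired'; c-commands the pronoun within its binding domain — blocked (Principle B).
— the officers: subject of the matrix clause; c-commands the pronoun but lies outside its binding domain — allowed.
— the villagers: object of the clause headed by 'informed'; c-commands the pronoun but lies outside its binding domain — allowed.
— the witnesses: subject of the clause headed by 'persuaded'; c-commands the pronoun but lies outside its binding domain — allowed.

the architects, the officers, the villagers, the witnesses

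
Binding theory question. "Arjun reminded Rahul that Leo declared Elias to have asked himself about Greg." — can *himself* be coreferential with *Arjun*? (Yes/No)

No

*himself* is a reflexive; Principle A requires it to be bound within its binding domain — the clause headed by 'asked'.
— Arjun: subject of the matrix clause; c-commands the reflexive but lies outside its binding domain — cannot bind it (Principle A).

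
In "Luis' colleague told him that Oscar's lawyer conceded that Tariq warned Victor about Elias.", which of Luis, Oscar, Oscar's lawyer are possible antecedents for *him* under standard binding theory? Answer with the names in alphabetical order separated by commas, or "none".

Luis

*him* is a pronoun; Principle B requires it to be free in its binding domain — the matrix clause.
— Luis: possessor inside the subject DP of the matrix clause; does not c-command the pronoun — Principle B does not apply; allowed.
— Oscar: possessor inside the subject DP of the clause headed by 'conceded'; is c-commanded by the pronoun; coreference would bind this R-expression — blocked (Principle C).
— Oscar's lawyer: subject of the clause headed by 'conceded'; is c-commanded by the pronoun; coreference would bind this R-expression — blocked (Principle C).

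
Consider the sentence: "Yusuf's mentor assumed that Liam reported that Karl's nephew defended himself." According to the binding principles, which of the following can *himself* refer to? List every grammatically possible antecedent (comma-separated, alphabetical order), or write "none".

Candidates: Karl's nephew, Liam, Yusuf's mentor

Karl's nephew

*himself* is a reflexive; Principle A requires it to be bound within its binding domain — the clause headed by 'defended'.
— Karl's nephew: subject of the clause headed by 'defended'; c-commands the reflexive within its binding domain — allowed (Principle A).
— Liam: subject of the clause headed by 'reported'; c-commands the reflexive but lies outside its binding domain — cannot bind it (Principle A).
— Yusuf's mentor: subject of the matrix clause; c-commands the reflexive but lies outside its binding domain — cannot bind it (Principle A).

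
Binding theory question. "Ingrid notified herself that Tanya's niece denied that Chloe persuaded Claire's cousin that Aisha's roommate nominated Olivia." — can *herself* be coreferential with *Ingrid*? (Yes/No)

*herself* is a reflexive; Principle A requires it to be bound within its binding domain — the matrix clause.
— Ingrid: subject of the matrix clause; c-commands the reflexive within its binding domain — allowed (Principle A).

Yes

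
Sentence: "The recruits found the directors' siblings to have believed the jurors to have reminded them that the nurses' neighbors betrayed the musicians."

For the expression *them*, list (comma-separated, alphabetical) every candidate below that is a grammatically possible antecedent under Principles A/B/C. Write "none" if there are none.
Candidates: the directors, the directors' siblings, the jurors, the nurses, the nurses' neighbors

*them* is a pronoun; Principle B requires it to be free in its binding domain — the clause headed by 'reminded'.
— the directors: possessor inside the subject DP of the clause headed by 'believed'; does not c-command the pronoun — Principle B does not apply; allowed.
— the directors' siblings: subject of the clause headed by 'believed'; c-commands the pronoun but lies outside its binding domain — allowed.
— the jurors: subject of the clause headed by 'reminded'; c-commands the pronoun within its binding domain — blocked (Principle B).
— the nurses: possessor inside the subject DP of the clause headed by 'betrayed'; is c-commanded by the pronoun; coreference would bind this R-expression — blocked (Principle C).
— the nurses' neighbors: subject of the clause headed by 'betrayed'; is c-commanded by the pronoun; coreference would bind this R-expression — blocked (Principle C).

the directors, the directors' siblings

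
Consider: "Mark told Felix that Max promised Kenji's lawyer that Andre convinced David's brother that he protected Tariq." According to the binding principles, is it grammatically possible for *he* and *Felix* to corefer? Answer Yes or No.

*he* is a pronoun; Principle B requires it to be free in its binding domain — the clause headed by 'protected'.
— Felix: object of the matrix clause; c-commands the pronoun but lies outside its binding domain — allowed.

Yes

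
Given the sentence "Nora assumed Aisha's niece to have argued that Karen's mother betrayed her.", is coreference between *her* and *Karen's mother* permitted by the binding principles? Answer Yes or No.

*her* is a pronoun; Principle B requires it to be free in its binding domain — the clause headed by 'betrayed'.
— Karen's mother: subject of the clause headed by 'betrayed'; c-commands the pronoun within its binding domain — blocked (Principle B).

No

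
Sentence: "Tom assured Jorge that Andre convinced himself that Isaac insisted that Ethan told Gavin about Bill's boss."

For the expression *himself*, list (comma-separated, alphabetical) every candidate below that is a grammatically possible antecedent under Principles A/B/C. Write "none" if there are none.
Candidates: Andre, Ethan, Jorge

*himself* is a reflexive; Principle A requires it to be bound within its binding domain — the clause headed by 'convinced'.
— Andre: subject of the clause headed by 'convinced'; c-commands the reflexive within its binding domain — allowed (Principle A).
— Ethan: subject of the clause headed by 'told'; does not c-command the reflexive — cannot bind it (Principle A).
— Jorge: object of the matrix clause; c-commands the reflexive but lies outside its binding domain — cannot bind it (Principle A).

Andre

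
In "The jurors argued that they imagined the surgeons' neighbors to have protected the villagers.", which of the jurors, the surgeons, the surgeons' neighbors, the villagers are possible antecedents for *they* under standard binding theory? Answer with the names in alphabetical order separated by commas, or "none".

the jurors

*they* is a pronoun; Principle B requires it to be free in its binding domain — the clause headed by 'imagined'.
— the jurors: subject of the matrix clause; c-commands the pronoun but lies outside its binding domain — allowed.
— the surgeons: possessor inside the subject DP of the clause headed by 'protected'; is c-commanded by the pronoun; coreference would bind this R-expression — blocked (Principle C).
— the surgeons' neighbors: subject of the clause headed by 'protected'; is c-commanded by the pronoun; coreference would bind this R-expression — blocked (Principle C).
— the villagers: object of the clause headed by 'protected'; is c-commanded by the pronoun; coreference would bind this R-expression — blocked (Principle C).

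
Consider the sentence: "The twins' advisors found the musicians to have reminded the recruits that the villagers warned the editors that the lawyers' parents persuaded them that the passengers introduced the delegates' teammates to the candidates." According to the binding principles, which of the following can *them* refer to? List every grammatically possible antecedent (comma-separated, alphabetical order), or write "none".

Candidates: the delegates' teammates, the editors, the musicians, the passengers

the editors, the musicians

*them* is a pronoun; Principle B requires it to be free in its binding domain — the clause headed by 'persuaded'.
— the delegates' teammates: object of the clause headed by 'introduced'; is c-commanded by the pronoun; coreference would bind this R-expression — blocked (Principle C).
— the editors: object of the clause headed by 'warned'; c-commands the pronoun but lies outside its binding domain — allowed.
— the musicians: subject of the clause headed by 'reminded'; c-commands the pronoun but lies outside its binding domain — allowed.
— the passengers: subject of the clause headed by 'introduced'; is c-commanded by the pronoun; coreference would bind this R-expression — blocked (Principle C).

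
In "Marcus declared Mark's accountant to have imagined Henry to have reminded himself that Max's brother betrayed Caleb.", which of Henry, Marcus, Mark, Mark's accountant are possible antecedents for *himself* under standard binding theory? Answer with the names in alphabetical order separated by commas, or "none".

*himself* is a reflexive; Principle A requires it to be bound within its binding domain — the clause headed by 'reminded'.
— Henry: subject of the clause headed by 'reminded'; c-commands the reflexive within its binding domain — allowed (Principle A).
— Marcus: subject of the matrix clause; c-commands the reflexive but lies outside its binding domain — cannot bind it (Principle A).
— Mark: possessor inside the subject DP of the clause headed by 'imagined'; does not c-command the reflexive — cannot bind it (Principle A).
— Mark's accountant: subject of the clause headed by 'imagined'; c-commands the reflexive but lies outside its binding domain — cannot bind it (Principle A).

Henry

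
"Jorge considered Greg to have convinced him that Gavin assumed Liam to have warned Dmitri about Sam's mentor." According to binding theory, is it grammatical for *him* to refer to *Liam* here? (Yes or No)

No

*Liam* is an R-expression; Principle C requires it to be free (not bound by any c-commanding expression).
— him: object of the clause headed by 'convinced'; the pronoun c-commands the R-expression — coreference blocked (Principle C).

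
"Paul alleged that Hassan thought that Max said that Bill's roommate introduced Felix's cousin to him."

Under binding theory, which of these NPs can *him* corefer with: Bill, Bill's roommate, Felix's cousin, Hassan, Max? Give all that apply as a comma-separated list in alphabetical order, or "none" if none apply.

Bill, Hassan, Max

*him* is a pronoun; Principle B requires it to be free in its binding domain — the clause headed by 'introduced'.
— Bill: possessor inside the subject DP of the clause headed by 'introduced'; does not c-command the pronoun — Principle B does not apply; allowed.
— Bill's roommate: subject of the clause headed by 'introduced'; c-commands the pronoun within its binding domain — blocked (Principle B).
— Felix's cousin: object of the clause headed by 'introduced'; c-commands the pronoun within its binding domain — blocked (Principle B).
— Hassan: subject of the clause headed by 'thought'; c-commands the pronoun but lies outside its binding domain — allowed.
— Max: subject of the clause headed by 'said'; c-commands the pronoun but lies outside its binding domain — allowed.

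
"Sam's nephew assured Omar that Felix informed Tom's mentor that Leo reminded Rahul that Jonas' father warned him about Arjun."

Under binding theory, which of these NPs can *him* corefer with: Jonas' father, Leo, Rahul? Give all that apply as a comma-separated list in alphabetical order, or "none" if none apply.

*him* is a pronoun; Principle B requires it to be free in its binding domain — the clause headed by 'warned'.
— Jonas' father: subject of the clause headed by 'warned'; c-commands the pronoun within its binding domain — blocked (Principle B).
— Leo: subject of the clause headed by 'reminded'; c-commands the pronoun but lies outside its binding domain — allowed.
— Rahul: object of the clause headed by 'reminded'; c-commands the pronoun but lies outside its binding domain — allowed.

Leo, Rahul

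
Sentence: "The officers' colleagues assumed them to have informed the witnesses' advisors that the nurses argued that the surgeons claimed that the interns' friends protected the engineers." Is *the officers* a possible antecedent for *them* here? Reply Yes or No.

*them* is a pronoun; Principle B requires it to be free in its binding domain — the matrix clause.
— the officers: possessor inside the subject DP of the matrix clause; does not c-command the pronoun — Principle B does not apply; allowed.

Yes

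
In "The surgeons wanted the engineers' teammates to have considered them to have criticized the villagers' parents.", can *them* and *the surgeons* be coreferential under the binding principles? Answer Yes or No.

Yes

*the surgeons* is an R-expression; Principle C requires it to be free (not bound by any c-commanding expression).
— them: subject of the clause headed by 'criticized'; the pronoun does not c-command the R-expression — coreference allowed.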